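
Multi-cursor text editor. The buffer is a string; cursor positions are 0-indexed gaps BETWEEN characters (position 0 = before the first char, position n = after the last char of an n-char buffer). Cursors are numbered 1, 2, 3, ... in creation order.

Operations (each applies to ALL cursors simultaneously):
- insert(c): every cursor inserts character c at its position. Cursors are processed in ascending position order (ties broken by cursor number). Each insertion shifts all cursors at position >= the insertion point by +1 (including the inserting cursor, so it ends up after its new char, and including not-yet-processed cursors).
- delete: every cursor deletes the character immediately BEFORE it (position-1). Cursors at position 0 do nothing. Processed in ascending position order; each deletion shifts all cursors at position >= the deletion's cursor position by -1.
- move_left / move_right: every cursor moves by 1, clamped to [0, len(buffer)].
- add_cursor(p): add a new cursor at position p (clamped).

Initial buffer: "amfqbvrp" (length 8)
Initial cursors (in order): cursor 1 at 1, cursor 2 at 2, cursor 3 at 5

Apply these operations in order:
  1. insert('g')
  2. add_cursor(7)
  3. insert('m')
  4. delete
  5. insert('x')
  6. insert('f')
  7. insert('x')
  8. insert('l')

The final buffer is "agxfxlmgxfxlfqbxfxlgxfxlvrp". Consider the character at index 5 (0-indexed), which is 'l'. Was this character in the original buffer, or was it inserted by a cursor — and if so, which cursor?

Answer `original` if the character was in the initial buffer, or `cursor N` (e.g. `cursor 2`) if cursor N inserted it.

After op 1 (insert('g')): buffer="agmgfqbgvrp" (len 11), cursors c1@2 c2@4 c3@8, authorship .1.2...3...
After op 2 (add_cursor(7)): buffer="agmgfqbgvrp" (len 11), cursors c1@2 c2@4 c4@7 c3@8, authorship .1.2...3...
After op 3 (insert('m')): buffer="agmmgmfqbmgmvrp" (len 15), cursors c1@3 c2@6 c4@10 c3@12, authorship .11.22...433...
After op 4 (delete): buffer="agmgfqbgvrp" (len 11), cursors c1@2 c2@4 c4@7 c3@8, authorship .1.2...3...
After op 5 (insert('x')): buffer="agxmgxfqbxgxvrp" (len 15), cursors c1@3 c2@6 c4@10 c3@12, authorship .11.22...433...
After op 6 (insert('f')): buffer="agxfmgxffqbxfgxfvrp" (len 19), cursors c1@4 c2@8 c4@13 c3@16, authorship .111.222...44333...
After op 7 (insert('x')): buffer="agxfxmgxfxfqbxfxgxfxvrp" (len 23), cursors c1@5 c2@10 c4@16 c3@20, authorship .1111.2222...4443333...
After op 8 (insert('l')): buffer="agxfxlmgxfxlfqbxfxlgxfxlvrp" (len 27), cursors c1@6 c2@12 c4@19 c3@24, authorship .11111.22222...444433333...
Authorship (.=original, N=cursor N): . 1 1 1 1 1 . 2 2 2 2 2 . . . 4 4 4 4 3 3 3 3 3 . . .
Index 5: author = 1

Answer: cursor 1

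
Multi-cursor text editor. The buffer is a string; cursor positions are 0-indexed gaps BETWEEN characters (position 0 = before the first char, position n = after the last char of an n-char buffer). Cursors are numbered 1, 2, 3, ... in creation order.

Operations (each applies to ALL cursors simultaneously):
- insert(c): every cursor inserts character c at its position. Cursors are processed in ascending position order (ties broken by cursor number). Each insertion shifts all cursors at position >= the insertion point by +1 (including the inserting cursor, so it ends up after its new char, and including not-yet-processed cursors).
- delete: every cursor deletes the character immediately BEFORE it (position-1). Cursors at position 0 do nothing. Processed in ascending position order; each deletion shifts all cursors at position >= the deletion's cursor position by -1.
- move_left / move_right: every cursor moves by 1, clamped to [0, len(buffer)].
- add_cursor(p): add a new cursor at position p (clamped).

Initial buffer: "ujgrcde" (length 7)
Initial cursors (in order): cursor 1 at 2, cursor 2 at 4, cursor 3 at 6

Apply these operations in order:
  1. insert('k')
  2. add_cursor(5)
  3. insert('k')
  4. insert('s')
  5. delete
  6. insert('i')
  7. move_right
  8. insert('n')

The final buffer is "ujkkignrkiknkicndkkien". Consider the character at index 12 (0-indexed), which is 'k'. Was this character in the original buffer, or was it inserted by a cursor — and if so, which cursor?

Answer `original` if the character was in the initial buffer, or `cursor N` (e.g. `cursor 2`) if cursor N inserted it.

Answer: cursor 2

Derivation:
After op 1 (insert('k')): buffer="ujkgrkcdke" (len 10), cursors c1@3 c2@6 c3@9, authorship ..1..2..3.
After op 2 (add_cursor(5)): buffer="ujkgrkcdke" (len 10), cursors c1@3 c4@5 c2@6 c3@9, authorship ..1..2..3.
After op 3 (insert('k')): buffer="ujkkgrkkkcdkke" (len 14), cursors c1@4 c4@7 c2@9 c3@13, authorship ..11..422..33.
After op 4 (insert('s')): buffer="ujkksgrkskkscdkkse" (len 18), cursors c1@5 c4@9 c2@12 c3@17, authorship ..111..44222..333.
After op 5 (delete): buffer="ujkkgrkkkcdkke" (len 14), cursors c1@4 c4@7 c2@9 c3@13, authorship ..11..422..33.
After op 6 (insert('i')): buffer="ujkkigrkikkicdkkie" (len 18), cursors c1@5 c4@9 c2@12 c3@17, authorship ..111..44222..333.
After op 7 (move_right): buffer="ujkkigrkikkicdkkie" (len 18), cursors c1@6 c4@10 c2@13 c3@18, authorship ..111..44222..333.
After op 8 (insert('n')): buffer="ujkkignrkiknkicndkkien" (len 22), cursors c1@7 c4@12 c2@16 c3@22, authorship ..111.1.442422.2.333.3
Authorship (.=original, N=cursor N): . . 1 1 1 . 1 . 4 4 2 4 2 2 . 2 . 3 3 3 . 3
Index 12: author = 2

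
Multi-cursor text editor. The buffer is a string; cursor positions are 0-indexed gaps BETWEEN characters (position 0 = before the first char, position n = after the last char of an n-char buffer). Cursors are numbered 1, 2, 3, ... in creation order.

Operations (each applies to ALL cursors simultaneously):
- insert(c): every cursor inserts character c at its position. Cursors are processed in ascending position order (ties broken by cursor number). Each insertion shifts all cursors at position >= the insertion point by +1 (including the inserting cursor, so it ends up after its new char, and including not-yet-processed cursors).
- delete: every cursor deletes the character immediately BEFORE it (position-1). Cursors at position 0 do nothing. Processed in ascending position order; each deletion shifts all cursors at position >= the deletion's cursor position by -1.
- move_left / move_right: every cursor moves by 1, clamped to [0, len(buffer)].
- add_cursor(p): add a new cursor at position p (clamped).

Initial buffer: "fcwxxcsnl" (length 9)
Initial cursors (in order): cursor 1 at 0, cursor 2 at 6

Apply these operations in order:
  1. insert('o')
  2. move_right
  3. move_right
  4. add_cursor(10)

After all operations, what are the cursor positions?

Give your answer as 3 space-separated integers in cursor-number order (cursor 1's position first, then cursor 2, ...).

Answer: 3 10 10

Derivation:
After op 1 (insert('o')): buffer="ofcwxxcosnl" (len 11), cursors c1@1 c2@8, authorship 1......2...
After op 2 (move_right): buffer="ofcwxxcosnl" (len 11), cursors c1@2 c2@9, authorship 1......2...
After op 3 (move_right): buffer="ofcwxxcosnl" (len 11), cursors c1@3 c2@10, authorship 1......2...
After op 4 (add_cursor(10)): buffer="ofcwxxcosnl" (len 11), cursors c1@3 c2@10 c3@10, authorship 1......2...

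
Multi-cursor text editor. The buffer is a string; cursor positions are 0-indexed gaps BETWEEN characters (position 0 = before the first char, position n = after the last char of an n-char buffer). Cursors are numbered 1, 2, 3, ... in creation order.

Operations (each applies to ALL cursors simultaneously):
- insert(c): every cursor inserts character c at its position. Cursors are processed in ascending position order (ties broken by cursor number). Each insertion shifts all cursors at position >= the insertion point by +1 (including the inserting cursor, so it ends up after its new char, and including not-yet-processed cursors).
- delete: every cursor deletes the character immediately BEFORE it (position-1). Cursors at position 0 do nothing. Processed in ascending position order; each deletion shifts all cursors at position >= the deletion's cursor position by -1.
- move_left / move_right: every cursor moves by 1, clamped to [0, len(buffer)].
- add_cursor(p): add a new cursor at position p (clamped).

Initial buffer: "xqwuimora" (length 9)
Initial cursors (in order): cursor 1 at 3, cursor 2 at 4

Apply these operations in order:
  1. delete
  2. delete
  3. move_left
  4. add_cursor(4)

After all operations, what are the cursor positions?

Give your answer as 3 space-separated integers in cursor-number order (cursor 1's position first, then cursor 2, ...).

Answer: 0 0 4

Derivation:
After op 1 (delete): buffer="xqimora" (len 7), cursors c1@2 c2@2, authorship .......
After op 2 (delete): buffer="imora" (len 5), cursors c1@0 c2@0, authorship .....
After op 3 (move_left): buffer="imora" (len 5), cursors c1@0 c2@0, authorship .....
After op 4 (add_cursor(4)): buffer="imora" (len 5), cursors c1@0 c2@0 c3@4, authorship .....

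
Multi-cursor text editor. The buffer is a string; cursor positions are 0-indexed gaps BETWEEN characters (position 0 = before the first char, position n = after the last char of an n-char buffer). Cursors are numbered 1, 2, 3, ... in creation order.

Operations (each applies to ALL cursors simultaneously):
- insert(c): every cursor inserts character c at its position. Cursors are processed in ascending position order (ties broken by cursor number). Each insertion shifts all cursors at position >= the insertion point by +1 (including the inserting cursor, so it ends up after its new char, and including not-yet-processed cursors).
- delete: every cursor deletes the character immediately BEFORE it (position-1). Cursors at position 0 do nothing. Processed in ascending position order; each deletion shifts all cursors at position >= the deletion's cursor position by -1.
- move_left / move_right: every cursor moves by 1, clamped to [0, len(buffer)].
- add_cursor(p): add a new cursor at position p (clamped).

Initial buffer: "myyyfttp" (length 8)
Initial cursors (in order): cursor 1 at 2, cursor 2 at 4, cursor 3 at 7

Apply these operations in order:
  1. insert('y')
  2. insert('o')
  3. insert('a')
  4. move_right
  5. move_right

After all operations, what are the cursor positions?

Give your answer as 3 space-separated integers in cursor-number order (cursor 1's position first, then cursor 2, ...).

After op 1 (insert('y')): buffer="myyyyyfttyp" (len 11), cursors c1@3 c2@6 c3@10, authorship ..1..2...3.
After op 2 (insert('o')): buffer="myyoyyyofttyop" (len 14), cursors c1@4 c2@8 c3@13, authorship ..11..22...33.
After op 3 (insert('a')): buffer="myyoayyyoafttyoap" (len 17), cursors c1@5 c2@10 c3@16, authorship ..111..222...333.
After op 4 (move_right): buffer="myyoayyyoafttyoap" (len 17), cursors c1@6 c2@11 c3@17, authorship ..111..222...333.
After op 5 (move_right): buffer="myyoayyyoafttyoap" (len 17), cursors c1@7 c2@12 c3@17, authorship ..111..222...333.

Answer: 7 12 17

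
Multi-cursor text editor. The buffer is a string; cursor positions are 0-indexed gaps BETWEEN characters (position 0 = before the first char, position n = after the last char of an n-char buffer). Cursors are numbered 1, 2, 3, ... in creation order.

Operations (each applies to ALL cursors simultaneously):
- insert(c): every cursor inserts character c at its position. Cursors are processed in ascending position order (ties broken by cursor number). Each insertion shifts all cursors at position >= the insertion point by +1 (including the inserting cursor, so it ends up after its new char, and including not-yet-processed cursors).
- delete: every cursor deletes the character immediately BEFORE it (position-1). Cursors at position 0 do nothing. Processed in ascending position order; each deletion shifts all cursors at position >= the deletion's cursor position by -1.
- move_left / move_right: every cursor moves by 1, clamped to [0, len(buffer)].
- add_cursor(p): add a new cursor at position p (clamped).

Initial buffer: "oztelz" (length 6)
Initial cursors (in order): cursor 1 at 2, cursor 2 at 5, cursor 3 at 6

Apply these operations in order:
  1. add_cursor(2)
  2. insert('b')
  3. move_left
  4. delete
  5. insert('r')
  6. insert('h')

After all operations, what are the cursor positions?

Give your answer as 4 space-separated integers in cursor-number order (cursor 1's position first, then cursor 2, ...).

After op 1 (add_cursor(2)): buffer="oztelz" (len 6), cursors c1@2 c4@2 c2@5 c3@6, authorship ......
After op 2 (insert('b')): buffer="ozbbtelbzb" (len 10), cursors c1@4 c4@4 c2@8 c3@10, authorship ..14...2.3
After op 3 (move_left): buffer="ozbbtelbzb" (len 10), cursors c1@3 c4@3 c2@7 c3@9, authorship ..14...2.3
After op 4 (delete): buffer="obtebb" (len 6), cursors c1@1 c4@1 c2@4 c3@5, authorship .4..23
After op 5 (insert('r')): buffer="orrbterbrb" (len 10), cursors c1@3 c4@3 c2@7 c3@9, authorship .144..2233
After op 6 (insert('h')): buffer="orrhhbterhbrhb" (len 14), cursors c1@5 c4@5 c2@10 c3@13, authorship .14144..222333

Answer: 5 10 13 5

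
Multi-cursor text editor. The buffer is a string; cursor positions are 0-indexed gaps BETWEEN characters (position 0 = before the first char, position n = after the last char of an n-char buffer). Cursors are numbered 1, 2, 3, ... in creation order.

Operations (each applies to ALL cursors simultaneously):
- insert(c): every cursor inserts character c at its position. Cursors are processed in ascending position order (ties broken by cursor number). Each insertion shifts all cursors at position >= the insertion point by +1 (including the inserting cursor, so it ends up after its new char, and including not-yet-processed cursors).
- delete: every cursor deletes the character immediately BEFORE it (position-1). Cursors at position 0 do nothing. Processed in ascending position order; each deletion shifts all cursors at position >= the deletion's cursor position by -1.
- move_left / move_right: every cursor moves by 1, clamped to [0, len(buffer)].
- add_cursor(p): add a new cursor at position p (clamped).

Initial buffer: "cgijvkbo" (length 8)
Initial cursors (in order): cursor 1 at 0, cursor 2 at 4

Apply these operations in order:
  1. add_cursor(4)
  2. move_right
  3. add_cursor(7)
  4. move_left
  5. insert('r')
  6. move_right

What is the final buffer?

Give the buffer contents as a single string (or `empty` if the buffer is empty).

Answer: rcgijrrvkrbo

Derivation:
After op 1 (add_cursor(4)): buffer="cgijvkbo" (len 8), cursors c1@0 c2@4 c3@4, authorship ........
After op 2 (move_right): buffer="cgijvkbo" (len 8), cursors c1@1 c2@5 c3@5, authorship ........
After op 3 (add_cursor(7)): buffer="cgijvkbo" (len 8), cursors c1@1 c2@5 c3@5 c4@7, authorship ........
After op 4 (move_left): buffer="cgijvkbo" (len 8), cursors c1@0 c2@4 c3@4 c4@6, authorship ........
After op 5 (insert('r')): buffer="rcgijrrvkrbo" (len 12), cursors c1@1 c2@7 c3@7 c4@10, authorship 1....23..4..
After op 6 (move_right): buffer="rcgijrrvkrbo" (len 12), cursors c1@2 c2@8 c3@8 c4@11, authorship 1....23..4..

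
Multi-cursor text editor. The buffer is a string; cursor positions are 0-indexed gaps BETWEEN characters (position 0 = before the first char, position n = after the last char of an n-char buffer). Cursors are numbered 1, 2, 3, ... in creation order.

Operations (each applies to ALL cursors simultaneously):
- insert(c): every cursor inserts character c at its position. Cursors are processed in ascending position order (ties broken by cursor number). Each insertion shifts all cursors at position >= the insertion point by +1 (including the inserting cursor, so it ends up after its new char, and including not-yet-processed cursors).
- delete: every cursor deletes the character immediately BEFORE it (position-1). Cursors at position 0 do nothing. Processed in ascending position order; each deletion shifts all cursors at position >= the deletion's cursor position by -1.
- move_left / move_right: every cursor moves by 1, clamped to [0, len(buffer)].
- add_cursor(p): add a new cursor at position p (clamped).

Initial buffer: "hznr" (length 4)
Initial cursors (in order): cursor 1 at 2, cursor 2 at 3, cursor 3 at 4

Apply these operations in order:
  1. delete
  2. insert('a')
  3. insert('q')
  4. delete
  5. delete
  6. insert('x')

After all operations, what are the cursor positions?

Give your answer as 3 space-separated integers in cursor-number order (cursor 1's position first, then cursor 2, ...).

Answer: 4 4 4

Derivation:
After op 1 (delete): buffer="h" (len 1), cursors c1@1 c2@1 c3@1, authorship .
After op 2 (insert('a')): buffer="haaa" (len 4), cursors c1@4 c2@4 c3@4, authorship .123
After op 3 (insert('q')): buffer="haaaqqq" (len 7), cursors c1@7 c2@7 c3@7, authorship .123123
After op 4 (delete): buffer="haaa" (len 4), cursors c1@4 c2@4 c3@4, authorship .123
After op 5 (delete): buffer="h" (len 1), cursors c1@1 c2@1 c3@1, authorship .
After op 6 (insert('x')): buffer="hxxx" (len 4), cursors c1@4 c2@4 c3@4, authorship .123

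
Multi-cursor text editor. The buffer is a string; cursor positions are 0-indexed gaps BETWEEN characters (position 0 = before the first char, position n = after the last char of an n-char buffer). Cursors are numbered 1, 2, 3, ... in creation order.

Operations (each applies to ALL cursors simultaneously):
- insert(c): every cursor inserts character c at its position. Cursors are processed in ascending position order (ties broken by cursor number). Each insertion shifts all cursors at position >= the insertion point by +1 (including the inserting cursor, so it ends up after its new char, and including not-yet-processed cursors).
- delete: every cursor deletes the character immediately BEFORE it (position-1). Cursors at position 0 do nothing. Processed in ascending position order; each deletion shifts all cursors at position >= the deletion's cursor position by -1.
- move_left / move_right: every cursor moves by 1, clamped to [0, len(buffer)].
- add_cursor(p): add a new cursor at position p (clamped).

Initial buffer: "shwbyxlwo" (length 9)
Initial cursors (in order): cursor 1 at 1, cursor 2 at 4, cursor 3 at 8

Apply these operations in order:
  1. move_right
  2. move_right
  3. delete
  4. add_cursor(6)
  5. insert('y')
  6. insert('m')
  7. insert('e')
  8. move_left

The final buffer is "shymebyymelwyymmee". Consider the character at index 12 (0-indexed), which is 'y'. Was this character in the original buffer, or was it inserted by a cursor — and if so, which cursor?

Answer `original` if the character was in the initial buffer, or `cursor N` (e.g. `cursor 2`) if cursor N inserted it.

Answer: cursor 3

Derivation:
After op 1 (move_right): buffer="shwbyxlwo" (len 9), cursors c1@2 c2@5 c3@9, authorship .........
After op 2 (move_right): buffer="shwbyxlwo" (len 9), cursors c1@3 c2@6 c3@9, authorship .........
After op 3 (delete): buffer="shbylw" (len 6), cursors c1@2 c2@4 c3@6, authorship ......
After op 4 (add_cursor(6)): buffer="shbylw" (len 6), cursors c1@2 c2@4 c3@6 c4@6, authorship ......
After op 5 (insert('y')): buffer="shybyylwyy" (len 10), cursors c1@3 c2@6 c3@10 c4@10, authorship ..1..2..34
After op 6 (insert('m')): buffer="shymbyymlwyymm" (len 14), cursors c1@4 c2@8 c3@14 c4@14, authorship ..11..22..3434
After op 7 (insert('e')): buffer="shymebyymelwyymmee" (len 18), cursors c1@5 c2@10 c3@18 c4@18, authorship ..111..222..343434
After op 8 (move_left): buffer="shymebyymelwyymmee" (len 18), cursors c1@4 c2@9 c3@17 c4@17, authorship ..111..222..343434
Authorship (.=original, N=cursor N): . . 1 1 1 . . 2 2 2 . . 3 4 3 4 3 4
Index 12: author = 3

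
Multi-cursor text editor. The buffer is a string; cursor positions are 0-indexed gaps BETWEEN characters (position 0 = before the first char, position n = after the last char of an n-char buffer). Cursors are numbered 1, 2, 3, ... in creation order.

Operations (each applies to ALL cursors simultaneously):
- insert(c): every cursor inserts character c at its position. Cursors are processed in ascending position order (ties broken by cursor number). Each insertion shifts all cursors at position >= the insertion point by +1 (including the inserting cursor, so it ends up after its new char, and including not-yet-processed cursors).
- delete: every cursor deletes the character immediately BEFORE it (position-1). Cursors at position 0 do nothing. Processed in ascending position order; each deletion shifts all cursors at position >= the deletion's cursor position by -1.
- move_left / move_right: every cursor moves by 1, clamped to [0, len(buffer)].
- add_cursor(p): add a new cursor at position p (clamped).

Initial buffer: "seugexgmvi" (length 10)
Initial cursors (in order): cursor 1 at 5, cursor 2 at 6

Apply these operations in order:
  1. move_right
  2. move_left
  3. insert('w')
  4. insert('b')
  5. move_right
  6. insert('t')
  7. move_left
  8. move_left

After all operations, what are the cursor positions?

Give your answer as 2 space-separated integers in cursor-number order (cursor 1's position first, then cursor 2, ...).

After op 1 (move_right): buffer="seugexgmvi" (len 10), cursors c1@6 c2@7, authorship ..........
After op 2 (move_left): buffer="seugexgmvi" (len 10), cursors c1@5 c2@6, authorship ..........
After op 3 (insert('w')): buffer="seugewxwgmvi" (len 12), cursors c1@6 c2@8, authorship .....1.2....
After op 4 (insert('b')): buffer="seugewbxwbgmvi" (len 14), cursors c1@7 c2@10, authorship .....11.22....
After op 5 (move_right): buffer="seugewbxwbgmvi" (len 14), cursors c1@8 c2@11, authorship .....11.22....
After op 6 (insert('t')): buffer="seugewbxtwbgtmvi" (len 16), cursors c1@9 c2@13, authorship .....11.122.2...
After op 7 (move_left): buffer="seugewbxtwbgtmvi" (len 16), cursors c1@8 c2@12, authorship .....11.122.2...
After op 8 (move_left): buffer="seugewbxtwbgtmvi" (len 16), cursors c1@7 c2@11, authorship .....11.122.2...

Answer: 7 11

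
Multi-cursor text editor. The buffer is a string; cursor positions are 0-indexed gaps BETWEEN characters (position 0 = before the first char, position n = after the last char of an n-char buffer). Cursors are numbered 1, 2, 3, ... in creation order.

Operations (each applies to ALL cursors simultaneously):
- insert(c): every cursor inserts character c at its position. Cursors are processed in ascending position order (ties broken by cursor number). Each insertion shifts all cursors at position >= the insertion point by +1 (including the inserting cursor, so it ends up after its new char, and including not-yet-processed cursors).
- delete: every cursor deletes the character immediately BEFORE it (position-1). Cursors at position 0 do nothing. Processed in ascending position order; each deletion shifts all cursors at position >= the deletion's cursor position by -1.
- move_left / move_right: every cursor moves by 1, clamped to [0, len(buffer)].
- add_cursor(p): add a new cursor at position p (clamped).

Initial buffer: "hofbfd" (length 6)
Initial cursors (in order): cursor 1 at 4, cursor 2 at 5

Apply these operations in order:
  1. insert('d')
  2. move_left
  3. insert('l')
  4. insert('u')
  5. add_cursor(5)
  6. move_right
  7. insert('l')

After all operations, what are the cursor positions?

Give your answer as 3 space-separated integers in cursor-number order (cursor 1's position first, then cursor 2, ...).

Answer: 9 14 7

Derivation:
After op 1 (insert('d')): buffer="hofbdfdd" (len 8), cursors c1@5 c2@7, authorship ....1.2.
After op 2 (move_left): buffer="hofbdfdd" (len 8), cursors c1@4 c2@6, authorship ....1.2.
After op 3 (insert('l')): buffer="hofbldfldd" (len 10), cursors c1@5 c2@8, authorship ....11.22.
After op 4 (insert('u')): buffer="hofbludfludd" (len 12), cursors c1@6 c2@10, authorship ....111.222.
After op 5 (add_cursor(5)): buffer="hofbludfludd" (len 12), cursors c3@5 c1@6 c2@10, authorship ....111.222.
After op 6 (move_right): buffer="hofbludfludd" (len 12), cursors c3@6 c1@7 c2@11, authorship ....111.222.
After op 7 (insert('l')): buffer="hofbluldlfludld" (len 15), cursors c3@7 c1@9 c2@14, authorship ....11311.2222.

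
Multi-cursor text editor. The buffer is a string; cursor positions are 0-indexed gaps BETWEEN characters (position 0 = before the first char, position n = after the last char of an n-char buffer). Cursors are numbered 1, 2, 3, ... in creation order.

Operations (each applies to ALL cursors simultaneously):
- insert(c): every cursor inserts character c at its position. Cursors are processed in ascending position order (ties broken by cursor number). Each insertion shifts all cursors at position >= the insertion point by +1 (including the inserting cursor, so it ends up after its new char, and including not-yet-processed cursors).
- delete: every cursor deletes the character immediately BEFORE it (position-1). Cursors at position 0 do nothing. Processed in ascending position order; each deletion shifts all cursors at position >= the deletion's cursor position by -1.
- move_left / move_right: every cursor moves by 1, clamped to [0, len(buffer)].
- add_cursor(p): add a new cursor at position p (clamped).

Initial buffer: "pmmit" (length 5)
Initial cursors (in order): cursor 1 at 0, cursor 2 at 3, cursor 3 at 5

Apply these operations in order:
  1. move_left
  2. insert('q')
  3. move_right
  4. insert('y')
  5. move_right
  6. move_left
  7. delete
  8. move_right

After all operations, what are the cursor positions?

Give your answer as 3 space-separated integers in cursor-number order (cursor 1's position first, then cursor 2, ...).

Answer: 3 6 8

Derivation:
After op 1 (move_left): buffer="pmmit" (len 5), cursors c1@0 c2@2 c3@4, authorship .....
After op 2 (insert('q')): buffer="qpmqmiqt" (len 8), cursors c1@1 c2@4 c3@7, authorship 1..2..3.
After op 3 (move_right): buffer="qpmqmiqt" (len 8), cursors c1@2 c2@5 c3@8, authorship 1..2..3.
After op 4 (insert('y')): buffer="qpymqmyiqty" (len 11), cursors c1@3 c2@7 c3@11, authorship 1.1.2.2.3.3
After op 5 (move_right): buffer="qpymqmyiqty" (len 11), cursors c1@4 c2@8 c3@11, authorship 1.1.2.2.3.3
After op 6 (move_left): buffer="qpymqmyiqty" (len 11), cursors c1@3 c2@7 c3@10, authorship 1.1.2.2.3.3
After op 7 (delete): buffer="qpmqmiqy" (len 8), cursors c1@2 c2@5 c3@7, authorship 1..2..33
After op 8 (move_right): buffer="qpmqmiqy" (len 8), cursors c1@3 c2@6 c3@8, authorship 1..2..33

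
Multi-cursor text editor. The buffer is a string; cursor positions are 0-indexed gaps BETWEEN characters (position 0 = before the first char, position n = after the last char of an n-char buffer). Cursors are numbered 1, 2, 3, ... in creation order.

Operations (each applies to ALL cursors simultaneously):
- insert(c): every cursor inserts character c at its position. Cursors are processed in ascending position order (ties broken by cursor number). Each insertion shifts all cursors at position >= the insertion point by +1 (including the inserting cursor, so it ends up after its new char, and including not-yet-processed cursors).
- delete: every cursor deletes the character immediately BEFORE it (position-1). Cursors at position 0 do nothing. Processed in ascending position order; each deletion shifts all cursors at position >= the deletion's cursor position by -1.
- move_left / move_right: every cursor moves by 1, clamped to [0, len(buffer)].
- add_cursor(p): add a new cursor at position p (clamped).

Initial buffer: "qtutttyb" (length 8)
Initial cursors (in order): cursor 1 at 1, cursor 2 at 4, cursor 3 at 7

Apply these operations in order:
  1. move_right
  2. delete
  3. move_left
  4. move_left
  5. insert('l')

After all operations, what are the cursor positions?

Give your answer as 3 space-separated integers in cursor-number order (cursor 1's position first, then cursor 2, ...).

Answer: 1 3 6

Derivation:
After op 1 (move_right): buffer="qtutttyb" (len 8), cursors c1@2 c2@5 c3@8, authorship ........
After op 2 (delete): buffer="qutty" (len 5), cursors c1@1 c2@3 c3@5, authorship .....
After op 3 (move_left): buffer="qutty" (len 5), cursors c1@0 c2@2 c3@4, authorship .....
After op 4 (move_left): buffer="qutty" (len 5), cursors c1@0 c2@1 c3@3, authorship .....
After op 5 (insert('l')): buffer="lqlutlty" (len 8), cursors c1@1 c2@3 c3@6, authorship 1.2..3..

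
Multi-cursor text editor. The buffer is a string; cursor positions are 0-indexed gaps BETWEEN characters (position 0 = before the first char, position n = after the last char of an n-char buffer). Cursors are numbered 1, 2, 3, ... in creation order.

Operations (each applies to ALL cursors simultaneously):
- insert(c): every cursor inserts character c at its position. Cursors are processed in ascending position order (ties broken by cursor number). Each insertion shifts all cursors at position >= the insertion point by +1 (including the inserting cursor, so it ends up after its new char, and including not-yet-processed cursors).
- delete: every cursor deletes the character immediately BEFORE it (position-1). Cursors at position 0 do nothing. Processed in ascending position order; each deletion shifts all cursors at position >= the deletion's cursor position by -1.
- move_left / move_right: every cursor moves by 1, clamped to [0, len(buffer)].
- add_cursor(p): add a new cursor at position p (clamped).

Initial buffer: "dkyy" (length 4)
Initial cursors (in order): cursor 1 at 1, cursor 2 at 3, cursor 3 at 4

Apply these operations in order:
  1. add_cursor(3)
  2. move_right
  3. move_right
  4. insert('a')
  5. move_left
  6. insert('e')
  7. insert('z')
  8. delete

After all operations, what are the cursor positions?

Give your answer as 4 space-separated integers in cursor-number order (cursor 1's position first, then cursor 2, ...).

Answer: 4 11 11 11

Derivation:
After op 1 (add_cursor(3)): buffer="dkyy" (len 4), cursors c1@1 c2@3 c4@3 c3@4, authorship ....
After op 2 (move_right): buffer="dkyy" (len 4), cursors c1@2 c2@4 c3@4 c4@4, authorship ....
After op 3 (move_right): buffer="dkyy" (len 4), cursors c1@3 c2@4 c3@4 c4@4, authorship ....
After op 4 (insert('a')): buffer="dkyayaaa" (len 8), cursors c1@4 c2@8 c3@8 c4@8, authorship ...1.234
After op 5 (move_left): buffer="dkyayaaa" (len 8), cursors c1@3 c2@7 c3@7 c4@7, authorship ...1.234
After op 6 (insert('e')): buffer="dkyeayaaeeea" (len 12), cursors c1@4 c2@11 c3@11 c4@11, authorship ...11.232344
After op 7 (insert('z')): buffer="dkyezayaaeeezzza" (len 16), cursors c1@5 c2@15 c3@15 c4@15, authorship ...111.232342344
After op 8 (delete): buffer="dkyeayaaeeea" (len 12), cursors c1@4 c2@11 c3@11 c4@11, authorship ...11.232344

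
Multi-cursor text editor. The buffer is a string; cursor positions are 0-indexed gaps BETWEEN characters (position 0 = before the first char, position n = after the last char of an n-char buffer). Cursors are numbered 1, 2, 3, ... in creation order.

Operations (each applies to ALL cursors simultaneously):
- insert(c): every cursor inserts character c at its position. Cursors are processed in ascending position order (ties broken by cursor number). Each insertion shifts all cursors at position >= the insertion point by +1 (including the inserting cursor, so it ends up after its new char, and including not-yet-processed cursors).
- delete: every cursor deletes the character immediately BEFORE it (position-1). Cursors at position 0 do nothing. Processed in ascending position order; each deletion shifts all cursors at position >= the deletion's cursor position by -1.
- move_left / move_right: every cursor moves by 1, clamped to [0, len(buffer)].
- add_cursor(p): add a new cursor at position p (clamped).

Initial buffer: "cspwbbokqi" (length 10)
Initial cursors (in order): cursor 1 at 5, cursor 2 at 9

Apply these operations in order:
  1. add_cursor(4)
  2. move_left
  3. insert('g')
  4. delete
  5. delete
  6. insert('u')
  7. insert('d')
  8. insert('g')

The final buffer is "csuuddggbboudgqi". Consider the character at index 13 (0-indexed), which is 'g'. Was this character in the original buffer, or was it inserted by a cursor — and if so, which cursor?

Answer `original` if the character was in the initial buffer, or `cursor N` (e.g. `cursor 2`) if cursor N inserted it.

After op 1 (add_cursor(4)): buffer="cspwbbokqi" (len 10), cursors c3@4 c1@5 c2@9, authorship ..........
After op 2 (move_left): buffer="cspwbbokqi" (len 10), cursors c3@3 c1@4 c2@8, authorship ..........
After op 3 (insert('g')): buffer="cspgwgbbokgqi" (len 13), cursors c3@4 c1@6 c2@11, authorship ...3.1....2..
After op 4 (delete): buffer="cspwbbokqi" (len 10), cursors c3@3 c1@4 c2@8, authorship ..........
After op 5 (delete): buffer="csbboqi" (len 7), cursors c1@2 c3@2 c2@5, authorship .......
After op 6 (insert('u')): buffer="csuubbouqi" (len 10), cursors c1@4 c3@4 c2@8, authorship ..13...2..
After op 7 (insert('d')): buffer="csuuddbboudqi" (len 13), cursors c1@6 c3@6 c2@11, authorship ..1313...22..
After op 8 (insert('g')): buffer="csuuddggbboudgqi" (len 16), cursors c1@8 c3@8 c2@14, authorship ..131313...222..
Authorship (.=original, N=cursor N): . . 1 3 1 3 1 3 . . . 2 2 2 . .
Index 13: author = 2

Answer: cursor 2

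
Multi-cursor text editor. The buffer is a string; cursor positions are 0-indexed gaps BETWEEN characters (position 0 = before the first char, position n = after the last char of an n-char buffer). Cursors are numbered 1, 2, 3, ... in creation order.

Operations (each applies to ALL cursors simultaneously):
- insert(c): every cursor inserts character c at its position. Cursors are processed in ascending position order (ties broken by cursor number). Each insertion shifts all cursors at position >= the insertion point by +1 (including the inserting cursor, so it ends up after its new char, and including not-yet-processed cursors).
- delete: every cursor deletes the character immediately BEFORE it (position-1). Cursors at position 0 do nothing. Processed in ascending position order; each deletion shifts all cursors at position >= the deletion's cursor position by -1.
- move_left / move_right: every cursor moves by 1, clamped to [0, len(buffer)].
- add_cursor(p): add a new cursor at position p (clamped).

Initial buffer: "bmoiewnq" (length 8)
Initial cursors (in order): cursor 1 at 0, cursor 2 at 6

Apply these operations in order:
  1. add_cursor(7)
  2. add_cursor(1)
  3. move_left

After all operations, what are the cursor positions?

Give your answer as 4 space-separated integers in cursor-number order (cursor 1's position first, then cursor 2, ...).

After op 1 (add_cursor(7)): buffer="bmoiewnq" (len 8), cursors c1@0 c2@6 c3@7, authorship ........
After op 2 (add_cursor(1)): buffer="bmoiewnq" (len 8), cursors c1@0 c4@1 c2@6 c3@7, authorship ........
After op 3 (move_left): buffer="bmoiewnq" (len 8), cursors c1@0 c4@0 c2@5 c3@6, authorship ........

Answer: 0 5 6 0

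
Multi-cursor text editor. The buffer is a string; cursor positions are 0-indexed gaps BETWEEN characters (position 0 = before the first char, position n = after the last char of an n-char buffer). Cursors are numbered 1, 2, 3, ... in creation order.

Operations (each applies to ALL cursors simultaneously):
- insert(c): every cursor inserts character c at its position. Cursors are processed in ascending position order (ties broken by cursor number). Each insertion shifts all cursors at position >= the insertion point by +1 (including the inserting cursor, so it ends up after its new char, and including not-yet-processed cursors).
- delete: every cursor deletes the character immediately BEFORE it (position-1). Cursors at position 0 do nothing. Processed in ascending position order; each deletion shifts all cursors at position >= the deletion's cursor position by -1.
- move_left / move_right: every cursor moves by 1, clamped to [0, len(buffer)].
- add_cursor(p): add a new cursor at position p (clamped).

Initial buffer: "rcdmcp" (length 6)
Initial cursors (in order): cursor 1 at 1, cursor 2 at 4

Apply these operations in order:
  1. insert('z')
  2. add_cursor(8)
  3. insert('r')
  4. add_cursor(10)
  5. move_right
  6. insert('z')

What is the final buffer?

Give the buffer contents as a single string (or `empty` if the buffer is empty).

After op 1 (insert('z')): buffer="rzcdmzcp" (len 8), cursors c1@2 c2@6, authorship .1...2..
After op 2 (add_cursor(8)): buffer="rzcdmzcp" (len 8), cursors c1@2 c2@6 c3@8, authorship .1...2..
After op 3 (insert('r')): buffer="rzrcdmzrcpr" (len 11), cursors c1@3 c2@8 c3@11, authorship .11...22..3
After op 4 (add_cursor(10)): buffer="rzrcdmzrcpr" (len 11), cursors c1@3 c2@8 c4@10 c3@11, authorship .11...22..3
After op 5 (move_right): buffer="rzrcdmzrcpr" (len 11), cursors c1@4 c2@9 c3@11 c4@11, authorship .11...22..3
After op 6 (insert('z')): buffer="rzrczdmzrczprzz" (len 15), cursors c1@5 c2@11 c3@15 c4@15, authorship .11.1..22.2.334

Answer: rzrczdmzrczprzz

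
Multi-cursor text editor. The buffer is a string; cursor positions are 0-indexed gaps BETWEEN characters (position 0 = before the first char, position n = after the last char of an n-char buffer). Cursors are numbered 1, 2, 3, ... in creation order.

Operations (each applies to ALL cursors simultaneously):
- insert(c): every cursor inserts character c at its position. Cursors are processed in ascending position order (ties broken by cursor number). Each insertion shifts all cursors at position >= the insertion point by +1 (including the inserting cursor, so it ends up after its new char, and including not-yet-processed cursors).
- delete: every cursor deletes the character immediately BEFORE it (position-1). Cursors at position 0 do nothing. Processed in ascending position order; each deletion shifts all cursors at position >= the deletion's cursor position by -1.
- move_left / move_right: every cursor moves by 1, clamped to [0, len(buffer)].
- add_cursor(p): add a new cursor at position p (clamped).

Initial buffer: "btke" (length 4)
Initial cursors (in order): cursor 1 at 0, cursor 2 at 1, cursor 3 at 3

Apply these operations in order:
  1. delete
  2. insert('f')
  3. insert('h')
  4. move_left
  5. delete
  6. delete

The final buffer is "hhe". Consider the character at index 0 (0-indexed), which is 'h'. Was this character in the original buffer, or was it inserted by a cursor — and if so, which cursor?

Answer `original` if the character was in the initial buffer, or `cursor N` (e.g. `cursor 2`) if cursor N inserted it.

Answer: cursor 2

Derivation:
After op 1 (delete): buffer="te" (len 2), cursors c1@0 c2@0 c3@1, authorship ..
After op 2 (insert('f')): buffer="fftfe" (len 5), cursors c1@2 c2@2 c3@4, authorship 12.3.
After op 3 (insert('h')): buffer="ffhhtfhe" (len 8), cursors c1@4 c2@4 c3@7, authorship 1212.33.
After op 4 (move_left): buffer="ffhhtfhe" (len 8), cursors c1@3 c2@3 c3@6, authorship 1212.33.
After op 5 (delete): buffer="fhthe" (len 5), cursors c1@1 c2@1 c3@3, authorship 12.3.
After op 6 (delete): buffer="hhe" (len 3), cursors c1@0 c2@0 c3@1, authorship 23.
Authorship (.=original, N=cursor N): 2 3 .
Index 0: author = 2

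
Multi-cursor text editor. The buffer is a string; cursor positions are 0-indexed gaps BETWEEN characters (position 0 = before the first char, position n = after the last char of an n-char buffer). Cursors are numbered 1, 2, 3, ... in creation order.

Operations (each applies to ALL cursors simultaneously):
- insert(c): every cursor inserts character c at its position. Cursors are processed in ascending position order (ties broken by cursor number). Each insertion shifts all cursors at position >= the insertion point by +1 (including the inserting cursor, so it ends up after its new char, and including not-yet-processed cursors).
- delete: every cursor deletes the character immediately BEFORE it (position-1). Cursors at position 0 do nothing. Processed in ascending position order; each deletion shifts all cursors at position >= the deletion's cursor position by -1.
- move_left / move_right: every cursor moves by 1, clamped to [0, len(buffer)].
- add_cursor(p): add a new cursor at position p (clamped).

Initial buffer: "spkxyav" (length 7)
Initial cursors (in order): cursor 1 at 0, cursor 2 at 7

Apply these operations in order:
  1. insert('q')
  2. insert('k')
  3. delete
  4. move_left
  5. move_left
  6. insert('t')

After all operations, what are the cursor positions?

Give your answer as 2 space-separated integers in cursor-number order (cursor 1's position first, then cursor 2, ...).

Answer: 1 9

Derivation:
After op 1 (insert('q')): buffer="qspkxyavq" (len 9), cursors c1@1 c2@9, authorship 1.......2
After op 2 (insert('k')): buffer="qkspkxyavqk" (len 11), cursors c1@2 c2@11, authorship 11.......22
After op 3 (delete): buffer="qspkxyavq" (len 9), cursors c1@1 c2@9, authorship 1.......2
After op 4 (move_left): buffer="qspkxyavq" (len 9), cursors c1@0 c2@8, authorship 1.......2
After op 5 (move_left): buffer="qspkxyavq" (len 9), cursors c1@0 c2@7, authorship 1.......2
After op 6 (insert('t')): buffer="tqspkxyatvq" (len 11), cursors c1@1 c2@9, authorship 11......2.2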